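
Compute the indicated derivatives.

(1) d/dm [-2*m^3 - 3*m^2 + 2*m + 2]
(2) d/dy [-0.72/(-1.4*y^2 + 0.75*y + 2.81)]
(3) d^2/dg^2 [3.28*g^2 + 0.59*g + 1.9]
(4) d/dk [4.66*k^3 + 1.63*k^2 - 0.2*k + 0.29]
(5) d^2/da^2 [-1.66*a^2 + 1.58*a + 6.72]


(1) = -6*m^2 - 6*m + 2
(2) = (0.54 - 2.016*y)/(-1.4*y^2 + 0.75*y + 2.81)^2
(3) = 6.56000000000000
(4) = 13.98*k^2 + 3.26*k - 0.2
(5) = -3.32000000000000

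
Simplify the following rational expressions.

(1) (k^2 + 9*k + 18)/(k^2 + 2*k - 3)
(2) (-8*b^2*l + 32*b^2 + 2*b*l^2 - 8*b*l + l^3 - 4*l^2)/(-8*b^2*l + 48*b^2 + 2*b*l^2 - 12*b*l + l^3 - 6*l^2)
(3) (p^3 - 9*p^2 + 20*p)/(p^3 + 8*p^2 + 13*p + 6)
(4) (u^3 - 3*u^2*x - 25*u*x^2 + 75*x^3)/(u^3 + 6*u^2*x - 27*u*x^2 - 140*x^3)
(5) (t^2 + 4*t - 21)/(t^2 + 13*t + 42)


(1) = (k + 6)/(k - 1)
(2) = (l - 4)/(l - 6)
(3) = (p^3 - 9*p^2 + 20*p)/(p^3 + 8*p^2 + 13*p + 6)
(4) = (u^2 + 2*u*x - 15*x^2)/(u^2 + 11*u*x + 28*x^2)
(5) = (t - 3)/(t + 6)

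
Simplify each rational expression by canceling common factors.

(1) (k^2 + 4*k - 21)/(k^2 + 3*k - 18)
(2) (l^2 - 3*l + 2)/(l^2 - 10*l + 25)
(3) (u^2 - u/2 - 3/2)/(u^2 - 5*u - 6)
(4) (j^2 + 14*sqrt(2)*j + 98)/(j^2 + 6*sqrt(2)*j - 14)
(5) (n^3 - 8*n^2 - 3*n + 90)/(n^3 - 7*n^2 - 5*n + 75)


(1) = (k + 7)/(k + 6)
(2) = (l^2 - 3*l + 2)/(l^2 - 10*l + 25)
(3) = (2*u - 3)/(2*u - 12)
(4) = (j + 7*sqrt(2))/(j - sqrt(2))
(5) = (n - 6)/(n - 5)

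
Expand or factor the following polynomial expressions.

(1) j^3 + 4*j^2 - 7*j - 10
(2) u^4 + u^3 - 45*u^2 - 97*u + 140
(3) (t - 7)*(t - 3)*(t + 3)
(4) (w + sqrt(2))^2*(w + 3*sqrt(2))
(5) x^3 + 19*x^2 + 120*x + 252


(1) = (j - 2)*(j + 1)*(j + 5)
(2) = (u - 7)*(u - 1)*(u + 4)*(u + 5)
(3) = t^3 - 7*t^2 - 9*t + 63
(4) = w^3 + 5*sqrt(2)*w^2 + 14*w + 6*sqrt(2)
(5) = (x + 6)^2*(x + 7)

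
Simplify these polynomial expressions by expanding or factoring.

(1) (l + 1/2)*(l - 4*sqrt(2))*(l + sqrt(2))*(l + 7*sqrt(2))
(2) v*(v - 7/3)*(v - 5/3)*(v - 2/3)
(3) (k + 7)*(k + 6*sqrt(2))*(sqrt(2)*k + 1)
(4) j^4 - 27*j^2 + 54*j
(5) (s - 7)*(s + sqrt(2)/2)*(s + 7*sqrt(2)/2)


(1) = l^4 + l^3/2 + 4*sqrt(2)*l^3 - 50*l^2 + 2*sqrt(2)*l^2 - 56*sqrt(2)*l - 25*l - 28*sqrt(2)
(2) = v^4 - 14*v^3/3 + 59*v^2/9 - 70*v/27
(3) = sqrt(2)*k^3 + 7*sqrt(2)*k^2 + 13*k^2 + 6*sqrt(2)*k + 91*k + 42*sqrt(2)
(4) = j*(j - 3)^2*(j + 6)
(5) = s^3 - 7*s^2 + 4*sqrt(2)*s^2 - 28*sqrt(2)*s + 7*s/2 - 49/2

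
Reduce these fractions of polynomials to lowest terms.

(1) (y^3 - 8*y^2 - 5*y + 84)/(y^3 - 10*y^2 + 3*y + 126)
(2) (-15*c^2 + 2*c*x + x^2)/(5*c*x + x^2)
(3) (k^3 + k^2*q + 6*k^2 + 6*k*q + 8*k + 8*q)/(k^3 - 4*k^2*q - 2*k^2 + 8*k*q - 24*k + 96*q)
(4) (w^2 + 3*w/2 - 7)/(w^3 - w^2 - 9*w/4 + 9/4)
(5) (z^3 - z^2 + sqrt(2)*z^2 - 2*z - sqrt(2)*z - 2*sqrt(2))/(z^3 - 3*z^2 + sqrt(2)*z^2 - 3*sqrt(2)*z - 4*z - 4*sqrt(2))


(1) = (y - 4)/(y - 6)
(2) = (-3*c + x)/x
(3) = (-k^2 - k*q - 2*k - 2*q)/(-k^2 + 4*k*q + 6*k - 24*q)
(4) = (4*w^2 + 6*w - 28)/(4*w^3 - 4*w^2 - 9*w + 9)
(5) = (z - 2)/(z - 4)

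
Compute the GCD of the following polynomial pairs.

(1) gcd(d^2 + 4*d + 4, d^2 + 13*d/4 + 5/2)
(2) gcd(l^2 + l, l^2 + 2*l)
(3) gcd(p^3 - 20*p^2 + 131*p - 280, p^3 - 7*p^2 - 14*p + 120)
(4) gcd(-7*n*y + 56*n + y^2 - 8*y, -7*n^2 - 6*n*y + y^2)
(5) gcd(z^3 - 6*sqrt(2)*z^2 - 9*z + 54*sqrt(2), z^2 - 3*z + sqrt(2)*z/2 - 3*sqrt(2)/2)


(1) = gcd((d + 2)^2, (d + 5/4)*(d + 2)) = d + 2
(2) = gcd(l*(l + 1), l*(l + 2)) = l
(3) = p - 5
(4) = -7*n + y
(5) = z - 3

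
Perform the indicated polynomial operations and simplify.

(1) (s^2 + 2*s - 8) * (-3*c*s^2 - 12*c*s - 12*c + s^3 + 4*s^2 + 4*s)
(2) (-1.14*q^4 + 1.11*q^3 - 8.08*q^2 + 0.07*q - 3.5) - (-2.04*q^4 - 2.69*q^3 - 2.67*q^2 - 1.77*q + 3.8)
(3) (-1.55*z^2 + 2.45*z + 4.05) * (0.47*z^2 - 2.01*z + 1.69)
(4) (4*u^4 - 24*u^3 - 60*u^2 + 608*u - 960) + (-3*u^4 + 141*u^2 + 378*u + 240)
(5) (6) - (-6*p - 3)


(1) = -3*c*s^4 - 18*c*s^3 - 12*c*s^2 + 72*c*s + 96*c + s^5 + 6*s^4 + 4*s^3 - 24*s^2 - 32*s
(2) = 0.9*q^4 + 3.8*q^3 - 5.41*q^2 + 1.84*q - 7.3
(3) = -0.7285*z^4 + 4.267*z^3 - 5.6405*z^2 - 4.0*z + 6.8445
(4) = u^4 - 24*u^3 + 81*u^2 + 986*u - 720
(5) = 6*p + 9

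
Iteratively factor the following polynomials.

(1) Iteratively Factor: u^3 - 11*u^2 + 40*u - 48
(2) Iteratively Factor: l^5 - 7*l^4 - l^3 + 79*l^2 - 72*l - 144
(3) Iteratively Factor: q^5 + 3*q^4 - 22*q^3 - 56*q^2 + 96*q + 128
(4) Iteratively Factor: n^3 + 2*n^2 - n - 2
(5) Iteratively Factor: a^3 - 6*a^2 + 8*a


(1) = (u - 3)*(u^2 - 8*u + 16) = (u - 4)*(u - 3)*(u - 4)
(2) = (l - 4)*(l^4 - 3*l^3 - 13*l^2 + 27*l + 36) = (l - 4)^2*(l^3 + l^2 - 9*l - 9) = (l - 4)^2*(l + 3)*(l^2 - 2*l - 3) = (l - 4)^2*(l + 1)*(l + 3)*(l - 3)
(3) = (q - 2)*(q^4 + 5*q^3 - 12*q^2 - 80*q - 64) = (q - 2)*(q + 1)*(q^3 + 4*q^2 - 16*q - 64) = (q - 4)*(q - 2)*(q + 1)*(q^2 + 8*q + 16) = (q - 4)*(q - 2)*(q + 1)*(q + 4)*(q + 4)
(4) = (n + 2)*(n^2 - 1) = (n + 1)*(n + 2)*(n - 1)
(5) = (a - 4)*(a^2 - 2*a) = a*(a - 4)*(a - 2)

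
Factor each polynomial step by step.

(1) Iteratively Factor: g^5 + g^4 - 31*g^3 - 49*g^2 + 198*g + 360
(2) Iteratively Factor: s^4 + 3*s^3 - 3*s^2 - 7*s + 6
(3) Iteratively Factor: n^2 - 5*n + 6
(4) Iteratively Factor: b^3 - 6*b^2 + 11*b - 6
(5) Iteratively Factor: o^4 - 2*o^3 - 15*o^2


(1) = (g + 4)*(g^4 - 3*g^3 - 19*g^2 + 27*g + 90) = (g - 5)*(g + 4)*(g^3 + 2*g^2 - 9*g - 18) = (g - 5)*(g - 3)*(g + 4)*(g^2 + 5*g + 6) = (g - 5)*(g - 3)*(g + 3)*(g + 4)*(g + 2)
(2) = (s - 1)*(s^3 + 4*s^2 + s - 6) = (s - 1)*(s + 2)*(s^2 + 2*s - 3) = (s - 1)^2*(s + 2)*(s + 3)
(3) = (n - 3)*(n - 2)
(4) = (b - 1)*(b^2 - 5*b + 6) = (b - 3)*(b - 1)*(b - 2)
(5) = (o + 3)*(o^3 - 5*o^2) = o*(o + 3)*(o^2 - 5*o) = o*(o - 5)*(o + 3)*(o)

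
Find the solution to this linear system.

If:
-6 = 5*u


Then:
u = -6/5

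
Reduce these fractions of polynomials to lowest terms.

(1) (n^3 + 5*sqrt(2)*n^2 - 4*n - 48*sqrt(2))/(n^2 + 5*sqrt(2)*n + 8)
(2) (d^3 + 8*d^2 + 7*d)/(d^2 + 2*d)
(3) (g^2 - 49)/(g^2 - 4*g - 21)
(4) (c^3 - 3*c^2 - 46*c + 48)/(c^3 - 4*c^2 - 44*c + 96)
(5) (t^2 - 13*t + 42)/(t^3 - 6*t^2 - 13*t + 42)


(1) = (n^2 + sqrt(2)*n - 12)/(n + sqrt(2))
(2) = (d^2 + 8*d + 7)/(d + 2)
(3) = (g + 7)/(g + 3)
(4) = (c - 1)/(c - 2)
(5) = (t - 6)/(t^2 + t - 6)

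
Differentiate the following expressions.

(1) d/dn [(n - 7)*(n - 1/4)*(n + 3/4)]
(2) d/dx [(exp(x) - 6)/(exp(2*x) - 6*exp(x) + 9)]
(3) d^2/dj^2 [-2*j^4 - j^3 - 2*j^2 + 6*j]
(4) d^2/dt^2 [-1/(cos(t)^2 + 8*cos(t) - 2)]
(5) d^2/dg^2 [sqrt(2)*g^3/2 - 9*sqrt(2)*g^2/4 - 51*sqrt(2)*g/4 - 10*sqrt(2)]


(1) = 3*n^2 - 13*n - 59/16
(2) = (9 - exp(x))*exp(x)/(exp(3*x) - 9*exp(2*x) + 27*exp(x) - 27)
(3) = -24*j^2 - 6*j - 4
(4) = 2*(2*sin(t)^4 - 37*sin(t)^2 - 7*cos(t) + 3*cos(3*t) - 31)/(-sin(t)^2 + 8*cos(t) - 1)^3
(5) = sqrt(2)*(3*g - 9/2)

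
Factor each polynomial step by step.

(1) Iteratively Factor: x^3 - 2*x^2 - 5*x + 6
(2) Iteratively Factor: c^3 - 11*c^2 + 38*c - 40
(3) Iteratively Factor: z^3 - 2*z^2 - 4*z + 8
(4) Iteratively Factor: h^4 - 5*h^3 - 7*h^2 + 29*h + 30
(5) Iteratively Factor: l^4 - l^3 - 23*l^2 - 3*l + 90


(1) = (x - 1)*(x^2 - x - 6) = (x - 1)*(x + 2)*(x - 3)
(2) = (c - 2)*(c^2 - 9*c + 20) = (c - 4)*(c - 2)*(c - 5)
(3) = (z - 2)*(z^2 - 4) = (z - 2)*(z + 2)*(z - 2)
(4) = (h - 5)*(h^3 - 7*h - 6) = (h - 5)*(h + 2)*(h^2 - 2*h - 3) = (h - 5)*(h - 3)*(h + 2)*(h + 1)
(5) = (l + 3)*(l^3 - 4*l^2 - 11*l + 30) = (l - 2)*(l + 3)*(l^2 - 2*l - 15) = (l - 5)*(l - 2)*(l + 3)*(l + 3)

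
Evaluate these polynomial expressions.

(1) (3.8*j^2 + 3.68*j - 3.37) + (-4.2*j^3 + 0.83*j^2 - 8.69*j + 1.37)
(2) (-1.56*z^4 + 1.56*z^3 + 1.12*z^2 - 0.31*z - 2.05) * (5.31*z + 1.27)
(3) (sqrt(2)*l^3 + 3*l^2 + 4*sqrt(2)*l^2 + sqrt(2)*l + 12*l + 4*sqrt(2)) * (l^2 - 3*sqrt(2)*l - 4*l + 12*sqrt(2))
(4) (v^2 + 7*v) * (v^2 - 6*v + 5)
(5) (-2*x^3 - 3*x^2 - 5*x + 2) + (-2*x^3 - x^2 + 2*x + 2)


(1) = -4.2*j^3 + 4.63*j^2 - 5.01*j - 2.0
(2) = -8.2836*z^5 + 6.3024*z^4 + 7.9284*z^3 - 0.2237*z^2 - 11.2792*z - 2.6035
(3) = sqrt(2)*l^5 - 3*l^4 - 24*sqrt(2)*l^3 + 42*l^2 + 128*sqrt(2)*l + 96
(4) = v^4 + v^3 - 37*v^2 + 35*v
(5) = -4*x^3 - 4*x^2 - 3*x + 4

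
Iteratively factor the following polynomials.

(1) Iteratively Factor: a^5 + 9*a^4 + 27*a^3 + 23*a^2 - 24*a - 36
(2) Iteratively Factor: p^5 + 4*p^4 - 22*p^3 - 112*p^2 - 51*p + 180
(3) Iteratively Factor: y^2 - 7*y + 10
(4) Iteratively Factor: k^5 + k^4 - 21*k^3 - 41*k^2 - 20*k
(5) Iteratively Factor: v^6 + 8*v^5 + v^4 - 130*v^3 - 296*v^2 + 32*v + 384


(1) = (a + 2)*(a^4 + 7*a^3 + 13*a^2 - 3*a - 18) = (a + 2)*(a + 3)*(a^3 + 4*a^2 + a - 6) = (a + 2)^2*(a + 3)*(a^2 + 2*a - 3) = (a + 2)^2*(a + 3)^2*(a - 1)
(2) = (p + 3)*(p^4 + p^3 - 25*p^2 - 37*p + 60) = (p + 3)^2*(p^3 - 2*p^2 - 19*p + 20) = (p + 3)^2*(p + 4)*(p^2 - 6*p + 5) = (p - 5)*(p + 3)^2*(p + 4)*(p - 1)
(3) = (y - 2)*(y - 5)
(4) = (k + 1)*(k^4 - 21*k^2 - 20*k) = (k + 1)*(k + 4)*(k^3 - 4*k^2 - 5*k) = (k - 5)*(k + 1)*(k + 4)*(k^2 + k) = (k - 5)*(k + 1)^2*(k + 4)*(k)
(5) = (v + 4)*(v^5 + 4*v^4 - 15*v^3 - 70*v^2 - 16*v + 96) = (v + 4)^2*(v^4 - 15*v^2 - 10*v + 24) = (v - 1)*(v + 4)^2*(v^3 + v^2 - 14*v - 24) = (v - 1)*(v + 3)*(v + 4)^2*(v^2 - 2*v - 8) = (v - 4)*(v - 1)*(v + 3)*(v + 4)^2*(v + 2)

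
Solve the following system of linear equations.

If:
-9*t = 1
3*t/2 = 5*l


Then:
l = -1/30
t = -1/9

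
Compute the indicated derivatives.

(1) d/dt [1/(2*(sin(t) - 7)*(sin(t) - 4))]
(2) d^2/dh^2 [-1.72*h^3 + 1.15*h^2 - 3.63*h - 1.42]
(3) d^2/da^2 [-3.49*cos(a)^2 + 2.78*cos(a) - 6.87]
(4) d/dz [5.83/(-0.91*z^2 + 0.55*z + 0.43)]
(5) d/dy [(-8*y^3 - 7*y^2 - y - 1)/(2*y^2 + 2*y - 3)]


(1) = (11 - 2*sin(t))*cos(t)/(2*(sin(t) - 7)^2*(sin(t) - 4)^2)
(2) = 2.3 - 10.32*h
(3) = -2.78*cos(a) + 6.98*cos(2*a)
(4) = (10.6106*z - 3.2065)/(-0.91*z^2 + 0.55*z + 0.43)^2
(5) = (-16*y^4 - 32*y^3 + 60*y^2 + 46*y + 5)/(4*y^4 + 8*y^3 - 8*y^2 - 12*y + 9)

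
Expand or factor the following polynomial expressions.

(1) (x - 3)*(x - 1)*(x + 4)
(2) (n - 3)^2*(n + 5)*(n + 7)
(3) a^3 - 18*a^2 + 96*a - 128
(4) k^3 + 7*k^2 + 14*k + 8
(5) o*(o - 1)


(1) = x^3 - 13*x + 12
(2) = n^4 + 6*n^3 - 28*n^2 - 102*n + 315
(3) = (a - 8)^2*(a - 2)
(4) = (k + 1)*(k + 2)*(k + 4)
(5) = o^2 - o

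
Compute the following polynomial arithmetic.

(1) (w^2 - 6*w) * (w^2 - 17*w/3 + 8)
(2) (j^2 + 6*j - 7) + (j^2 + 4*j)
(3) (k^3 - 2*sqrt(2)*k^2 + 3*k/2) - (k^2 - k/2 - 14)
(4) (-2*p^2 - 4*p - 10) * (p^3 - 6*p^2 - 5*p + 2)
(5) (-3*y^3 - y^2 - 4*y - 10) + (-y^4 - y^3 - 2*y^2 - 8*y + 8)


(1) = w^4 - 35*w^3/3 + 42*w^2 - 48*w
(2) = 2*j^2 + 10*j - 7
(3) = k^3 - 2*sqrt(2)*k^2 - k^2 + 2*k + 14
(4) = -2*p^5 + 8*p^4 + 24*p^3 + 76*p^2 + 42*p - 20
(5) = -y^4 - 4*y^3 - 3*y^2 - 12*y - 2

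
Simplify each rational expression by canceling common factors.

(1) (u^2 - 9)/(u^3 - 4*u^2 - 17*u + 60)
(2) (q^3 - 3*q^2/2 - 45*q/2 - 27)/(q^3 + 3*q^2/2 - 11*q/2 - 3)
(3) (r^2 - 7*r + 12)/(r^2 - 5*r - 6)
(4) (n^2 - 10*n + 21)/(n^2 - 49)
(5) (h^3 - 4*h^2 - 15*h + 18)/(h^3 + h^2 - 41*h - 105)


(1) = (u + 3)/(u^2 - u - 20)
(2) = (2*q^2 - 9*q - 18)/(2*q^2 - 3*q - 2)
(3) = (r^2 - 7*r + 12)/(r^2 - 5*r - 6)
(4) = (n - 3)/(n + 7)
(5) = (h^2 - 7*h + 6)/(h^2 - 2*h - 35)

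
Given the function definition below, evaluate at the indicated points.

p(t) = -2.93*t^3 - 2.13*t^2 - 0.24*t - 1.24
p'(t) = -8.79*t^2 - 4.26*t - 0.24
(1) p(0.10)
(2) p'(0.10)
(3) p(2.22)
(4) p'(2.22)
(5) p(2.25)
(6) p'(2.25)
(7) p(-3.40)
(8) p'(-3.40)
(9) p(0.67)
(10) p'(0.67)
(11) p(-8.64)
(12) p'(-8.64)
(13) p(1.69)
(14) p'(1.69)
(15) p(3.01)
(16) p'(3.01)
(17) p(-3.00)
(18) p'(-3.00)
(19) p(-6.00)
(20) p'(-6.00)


(1) = -1.29
(2) = -0.75
(3) = -44.33
(4) = -53.02
(5) = -45.94
(6) = -54.32
(7) = 90.11
(8) = -87.37
(9) = -3.24
(10) = -7.04
(11) = 1731.60
(12) = -619.60
(13) = -21.87
(14) = -32.54
(15) = -101.16
(16) = -92.70
(17) = 59.42
(18) = -66.57
(19) = 556.40
(20) = -291.12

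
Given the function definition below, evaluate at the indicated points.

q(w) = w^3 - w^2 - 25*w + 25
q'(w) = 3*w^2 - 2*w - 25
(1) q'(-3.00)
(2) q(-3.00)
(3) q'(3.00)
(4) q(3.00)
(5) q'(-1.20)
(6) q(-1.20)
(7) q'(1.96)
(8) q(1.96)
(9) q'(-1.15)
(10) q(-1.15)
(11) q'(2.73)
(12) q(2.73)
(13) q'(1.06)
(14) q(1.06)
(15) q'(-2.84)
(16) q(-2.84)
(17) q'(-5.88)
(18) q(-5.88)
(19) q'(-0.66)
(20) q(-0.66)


(1) = 8.00
(2) = 64.00
(3) = -4.00
(4) = -32.00
(5) = -18.28
(6) = 51.83
(7) = -17.40
(8) = -20.31
(9) = -18.73
(10) = 50.91
(11) = -8.10
(12) = -30.36
(13) = -23.75
(14) = -1.43
(15) = 4.88
(16) = 65.03
(17) = 90.48
(18) = -65.87
(19) = -22.37
(20) = 40.78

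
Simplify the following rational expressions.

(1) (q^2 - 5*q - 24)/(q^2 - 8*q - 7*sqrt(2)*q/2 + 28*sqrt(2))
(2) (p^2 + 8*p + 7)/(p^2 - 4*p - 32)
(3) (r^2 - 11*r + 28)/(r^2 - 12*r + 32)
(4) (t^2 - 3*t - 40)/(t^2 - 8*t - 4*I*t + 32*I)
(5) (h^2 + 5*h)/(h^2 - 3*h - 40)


(1) = (2*q + 6)/(2*q - 7*sqrt(2))
(2) = (p^2 + 8*p + 7)/(p^2 - 4*p - 32)
(3) = (r - 7)/(r - 8)
(4) = (t + 5)/(t - 4*I)
(5) = h/(h - 8)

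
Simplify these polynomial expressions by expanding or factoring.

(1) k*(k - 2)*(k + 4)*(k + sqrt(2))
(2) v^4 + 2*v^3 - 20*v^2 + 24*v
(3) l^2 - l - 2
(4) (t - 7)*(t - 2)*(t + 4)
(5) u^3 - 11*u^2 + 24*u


(1) = k^4 + sqrt(2)*k^3 + 2*k^3 - 8*k^2 + 2*sqrt(2)*k^2 - 8*sqrt(2)*k
(2) = v*(v - 2)^2*(v + 6)
(3) = (l - 2)*(l + 1)
(4) = t^3 - 5*t^2 - 22*t + 56
(5) = u*(u - 8)*(u - 3)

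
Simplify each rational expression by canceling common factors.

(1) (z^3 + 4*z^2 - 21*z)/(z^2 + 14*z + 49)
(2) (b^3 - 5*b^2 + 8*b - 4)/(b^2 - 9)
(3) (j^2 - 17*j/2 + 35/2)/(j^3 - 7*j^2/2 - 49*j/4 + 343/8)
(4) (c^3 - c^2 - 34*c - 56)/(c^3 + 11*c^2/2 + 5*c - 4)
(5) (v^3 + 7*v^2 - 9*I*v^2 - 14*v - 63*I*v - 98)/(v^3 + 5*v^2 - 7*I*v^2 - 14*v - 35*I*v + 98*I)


(1) = (z^2 - 3*z)/(z + 7)
(2) = (b^3 - 5*b^2 + 8*b - 4)/(b^2 - 9)
(3) = (4*j - 20)/(4*j^2 - 49)
(4) = (2*c - 14)/(2*c - 1)
(5) = (v - 2*I)/(v - 2)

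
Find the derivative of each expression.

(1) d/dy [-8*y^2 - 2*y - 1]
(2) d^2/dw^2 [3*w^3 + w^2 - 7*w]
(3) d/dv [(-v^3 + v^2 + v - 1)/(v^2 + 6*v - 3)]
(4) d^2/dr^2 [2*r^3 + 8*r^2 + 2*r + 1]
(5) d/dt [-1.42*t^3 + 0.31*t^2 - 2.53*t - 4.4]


(1) = -16*y - 2
(2) = 18*w + 2
(3) = (-v^4 - 12*v^3 + 14*v^2 - 4*v + 3)/(v^4 + 12*v^3 + 30*v^2 - 36*v + 9)
(4) = 12*r + 16
(5) = -4.26*t^2 + 0.62*t - 2.53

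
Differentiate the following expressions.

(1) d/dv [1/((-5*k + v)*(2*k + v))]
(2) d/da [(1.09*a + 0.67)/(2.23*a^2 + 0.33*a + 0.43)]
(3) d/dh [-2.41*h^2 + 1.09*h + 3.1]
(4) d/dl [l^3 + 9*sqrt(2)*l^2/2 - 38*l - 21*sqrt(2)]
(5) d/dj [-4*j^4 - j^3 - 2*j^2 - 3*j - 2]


(1) = ((-5*k + v)*(2*k + v) + (5*k - v)^2)/((2*k + v)^2*(5*k - v)^3)
(2) = (-2.4307*a^2 - 2.9882*a + 0.2476)/(4.9729*a^4 + 1.4718*a^3 + 2.0267*a^2 + 0.2838*a + 0.1849)
(3) = 1.09 - 4.82*h
(4) = 3*l^2 + 9*sqrt(2)*l - 38
(5) = -16*j^3 - 3*j^2 - 4*j - 3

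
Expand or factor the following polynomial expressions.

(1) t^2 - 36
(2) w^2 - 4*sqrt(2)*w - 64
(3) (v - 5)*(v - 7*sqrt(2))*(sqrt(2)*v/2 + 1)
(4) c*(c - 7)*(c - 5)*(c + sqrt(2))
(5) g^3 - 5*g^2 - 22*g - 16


(1) = (t - 6)*(t + 6)
(2) = (w - 8*sqrt(2))*(w + 4*sqrt(2))
(3) = sqrt(2)*v^3/2 - 6*v^2 - 5*sqrt(2)*v^2/2 - 7*sqrt(2)*v + 30*v + 35*sqrt(2)
(4) = c^4 - 12*c^3 + sqrt(2)*c^3 - 12*sqrt(2)*c^2 + 35*c^2 + 35*sqrt(2)*c
(5) = (g - 8)*(g + 1)*(g + 2)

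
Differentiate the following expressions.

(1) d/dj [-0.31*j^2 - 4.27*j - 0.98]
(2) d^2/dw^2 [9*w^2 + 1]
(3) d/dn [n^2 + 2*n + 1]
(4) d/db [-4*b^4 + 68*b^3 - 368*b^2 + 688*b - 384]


(1) = -0.62*j - 4.27
(2) = 18
(3) = 2*n + 2
(4) = -16*b^3 + 204*b^2 - 736*b + 688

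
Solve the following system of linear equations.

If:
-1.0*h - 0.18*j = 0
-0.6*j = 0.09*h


Then:
h = 0.00
j = 0.00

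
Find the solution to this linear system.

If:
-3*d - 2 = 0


Then:
d = -2/3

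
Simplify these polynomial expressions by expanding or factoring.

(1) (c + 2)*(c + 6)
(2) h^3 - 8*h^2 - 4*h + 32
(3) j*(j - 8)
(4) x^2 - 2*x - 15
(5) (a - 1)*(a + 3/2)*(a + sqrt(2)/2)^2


(1) = c^2 + 8*c + 12
(2) = (h - 8)*(h - 2)*(h + 2)
(3) = j^2 - 8*j
(4) = (x - 5)*(x + 3)
(5) = a^4 + a^3/2 + sqrt(2)*a^3 - a^2 + sqrt(2)*a^2/2 - 3*sqrt(2)*a/2 + a/4 - 3/4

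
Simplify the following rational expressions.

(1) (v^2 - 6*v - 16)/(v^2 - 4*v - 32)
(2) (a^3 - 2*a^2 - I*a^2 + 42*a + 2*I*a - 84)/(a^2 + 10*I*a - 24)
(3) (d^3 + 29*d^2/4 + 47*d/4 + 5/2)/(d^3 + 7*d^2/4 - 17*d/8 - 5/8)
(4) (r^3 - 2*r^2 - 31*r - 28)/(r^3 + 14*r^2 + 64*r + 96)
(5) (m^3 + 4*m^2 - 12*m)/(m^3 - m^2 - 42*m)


(1) = (v + 2)/(v + 4)
(2) = (a^2 + a*(-2 - 7*I) + 14*I)/(a + 4*I)
(3) = (2*d^2 + 14*d + 20)/(2*d^2 + 3*d - 5)
(4) = (r^2 - 6*r - 7)/(r^2 + 10*r + 24)
(5) = (m - 2)/(m - 7)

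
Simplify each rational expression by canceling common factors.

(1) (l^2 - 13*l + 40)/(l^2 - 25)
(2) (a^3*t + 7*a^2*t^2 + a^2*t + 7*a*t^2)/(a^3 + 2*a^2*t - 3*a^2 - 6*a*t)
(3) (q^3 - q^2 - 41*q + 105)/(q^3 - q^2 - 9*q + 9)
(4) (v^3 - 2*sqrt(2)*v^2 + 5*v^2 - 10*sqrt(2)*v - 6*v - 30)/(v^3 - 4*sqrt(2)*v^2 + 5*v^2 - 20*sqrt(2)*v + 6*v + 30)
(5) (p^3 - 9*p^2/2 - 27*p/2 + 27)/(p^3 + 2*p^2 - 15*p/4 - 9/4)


(1) = (l - 8)/(l + 5)
(2) = (a^2*t + 7*a*t^2 + a*t + 7*t^2)/(a^2 + 2*a*t - 3*a - 6*t)
(3) = (q^2 + 2*q - 35)/(q^2 + 2*q - 3)
(4) = (v + sqrt(2))/(v - sqrt(2))
(5) = (2*p - 12)/(2*p + 1)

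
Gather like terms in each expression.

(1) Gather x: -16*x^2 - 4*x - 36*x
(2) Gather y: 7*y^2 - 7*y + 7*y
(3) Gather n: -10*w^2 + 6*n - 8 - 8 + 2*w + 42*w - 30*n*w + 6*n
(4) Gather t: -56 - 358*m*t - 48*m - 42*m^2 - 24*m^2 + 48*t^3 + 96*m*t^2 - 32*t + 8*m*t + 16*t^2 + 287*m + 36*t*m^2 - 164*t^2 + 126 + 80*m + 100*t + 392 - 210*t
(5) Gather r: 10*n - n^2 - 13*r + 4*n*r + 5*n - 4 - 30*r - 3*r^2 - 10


(1) = -16*x^2 - 40*x
(2) = 7*y^2
(3) = n*(12 - 30*w) - 10*w^2 + 44*w - 16
(4) = -66*m^2 + 319*m + 48*t^3 + t^2*(96*m - 148) + t*(36*m^2 - 350*m - 142) + 462
(5) = -n^2 + 15*n - 3*r^2 + r*(4*n - 43) - 14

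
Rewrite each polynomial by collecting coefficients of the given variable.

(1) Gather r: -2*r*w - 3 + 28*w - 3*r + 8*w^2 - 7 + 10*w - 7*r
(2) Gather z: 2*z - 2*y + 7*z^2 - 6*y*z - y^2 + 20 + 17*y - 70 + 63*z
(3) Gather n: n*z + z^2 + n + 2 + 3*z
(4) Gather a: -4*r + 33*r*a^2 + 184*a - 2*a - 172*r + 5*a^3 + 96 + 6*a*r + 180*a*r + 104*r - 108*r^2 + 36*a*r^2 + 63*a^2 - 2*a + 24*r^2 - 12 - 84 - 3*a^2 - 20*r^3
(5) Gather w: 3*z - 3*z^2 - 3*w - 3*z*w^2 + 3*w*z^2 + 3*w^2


(1) = r*(-2*w - 10) + 8*w^2 + 38*w - 10
(2) = -y^2 + 15*y + 7*z^2 + z*(65 - 6*y) - 50
(3) = n*(z + 1) + z^2 + 3*z + 2
(4) = 5*a^3 + a^2*(33*r + 60) + a*(36*r^2 + 186*r + 180) - 20*r^3 - 84*r^2 - 72*r
(5) = w^2*(3 - 3*z) + w*(3*z^2 - 3) - 3*z^2 + 3*z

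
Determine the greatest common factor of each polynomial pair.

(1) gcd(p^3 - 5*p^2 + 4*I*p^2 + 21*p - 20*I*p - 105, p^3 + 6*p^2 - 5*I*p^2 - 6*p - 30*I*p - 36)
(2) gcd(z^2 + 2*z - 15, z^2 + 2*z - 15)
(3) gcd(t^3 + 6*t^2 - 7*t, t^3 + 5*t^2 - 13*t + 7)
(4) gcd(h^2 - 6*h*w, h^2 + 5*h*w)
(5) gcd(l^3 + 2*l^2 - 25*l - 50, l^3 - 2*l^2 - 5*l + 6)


(1) = gcd((p - 5)*(p - 3*I)*(p + 7*I), (p + 6)*(p - 3*I)*(p - 2*I)) = p - 3*I
(2) = gcd((z - 3)*(z + 5), (z - 3)*(z + 5)) = z^2 + 2*z - 15
(3) = t^2 + 6*t - 7
(4) = h
(5) = l + 2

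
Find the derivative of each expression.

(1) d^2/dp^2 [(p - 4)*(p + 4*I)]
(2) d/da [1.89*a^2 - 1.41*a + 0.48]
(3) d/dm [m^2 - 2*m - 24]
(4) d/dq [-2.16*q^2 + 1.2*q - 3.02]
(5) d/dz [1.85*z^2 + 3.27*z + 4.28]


(1) = 2
(2) = 3.78*a - 1.41
(3) = 2*m - 2
(4) = 1.2 - 4.32*q
(5) = 3.7*z + 3.27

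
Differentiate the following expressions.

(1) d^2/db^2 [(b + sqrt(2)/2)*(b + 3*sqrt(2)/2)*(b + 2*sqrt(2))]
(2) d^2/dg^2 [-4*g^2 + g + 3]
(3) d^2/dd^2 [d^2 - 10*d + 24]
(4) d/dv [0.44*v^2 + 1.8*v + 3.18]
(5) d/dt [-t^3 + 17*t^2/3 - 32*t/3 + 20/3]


(1) = 6*b + 8*sqrt(2)
(2) = -8
(3) = 2
(4) = 0.88*v + 1.8
(5) = -3*t^2 + 34*t/3 - 32/3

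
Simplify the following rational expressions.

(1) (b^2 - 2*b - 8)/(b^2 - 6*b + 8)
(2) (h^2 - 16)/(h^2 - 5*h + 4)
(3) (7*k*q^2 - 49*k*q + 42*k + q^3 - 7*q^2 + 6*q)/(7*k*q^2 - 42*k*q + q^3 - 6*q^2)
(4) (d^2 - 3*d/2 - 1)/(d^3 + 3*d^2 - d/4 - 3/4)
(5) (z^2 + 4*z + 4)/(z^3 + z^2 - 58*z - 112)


(1) = (b + 2)/(b - 2)
(2) = (h + 4)/(h - 1)
(3) = (q - 1)/q
(4) = (2*d - 4)/(2*d^2 + 5*d - 3)
(5) = (z + 2)/(z^2 - z - 56)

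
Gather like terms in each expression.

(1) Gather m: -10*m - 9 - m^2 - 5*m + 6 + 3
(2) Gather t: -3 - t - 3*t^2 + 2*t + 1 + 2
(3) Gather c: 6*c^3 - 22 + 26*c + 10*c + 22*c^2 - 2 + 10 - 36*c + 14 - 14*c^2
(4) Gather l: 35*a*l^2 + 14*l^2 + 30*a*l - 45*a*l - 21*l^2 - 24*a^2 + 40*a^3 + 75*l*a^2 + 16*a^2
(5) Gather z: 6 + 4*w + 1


(1) = -m^2 - 15*m
(2) = -3*t^2 + t
(3) = 6*c^3 + 8*c^2
(4) = 40*a^3 - 8*a^2 + l^2*(35*a - 7) + l*(75*a^2 - 15*a)
(5) = 4*w + 7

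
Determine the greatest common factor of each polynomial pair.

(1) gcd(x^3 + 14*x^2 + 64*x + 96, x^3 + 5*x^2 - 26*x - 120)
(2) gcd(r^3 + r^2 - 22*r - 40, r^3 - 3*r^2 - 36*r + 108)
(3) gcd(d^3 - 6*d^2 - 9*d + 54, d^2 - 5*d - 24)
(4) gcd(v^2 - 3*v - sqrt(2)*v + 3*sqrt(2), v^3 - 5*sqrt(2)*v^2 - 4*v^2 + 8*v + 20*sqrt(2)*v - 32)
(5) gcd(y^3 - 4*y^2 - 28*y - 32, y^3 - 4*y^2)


(1) = x^2 + 10*x + 24
(2) = 1
(3) = d + 3
(4) = v - sqrt(2)
(5) = 1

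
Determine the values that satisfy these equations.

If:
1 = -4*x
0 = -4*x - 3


Then:
No Solution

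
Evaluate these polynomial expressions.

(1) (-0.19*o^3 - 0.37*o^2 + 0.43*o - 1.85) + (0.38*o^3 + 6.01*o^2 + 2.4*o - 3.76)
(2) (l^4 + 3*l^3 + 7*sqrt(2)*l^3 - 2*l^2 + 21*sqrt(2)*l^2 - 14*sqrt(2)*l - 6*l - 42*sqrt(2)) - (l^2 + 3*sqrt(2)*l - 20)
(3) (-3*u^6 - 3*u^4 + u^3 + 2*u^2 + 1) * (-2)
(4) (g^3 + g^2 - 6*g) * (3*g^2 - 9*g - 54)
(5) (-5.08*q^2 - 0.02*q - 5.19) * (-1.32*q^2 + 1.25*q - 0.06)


(1) = 0.19*o^3 + 5.64*o^2 + 2.83*o - 5.61
(2) = l^4 + 3*l^3 + 7*sqrt(2)*l^3 - 3*l^2 + 21*sqrt(2)*l^2 - 17*sqrt(2)*l - 6*l - 42*sqrt(2) + 20
(3) = 6*u^6 + 6*u^4 - 2*u^3 - 4*u^2 - 2
(4) = 3*g^5 - 6*g^4 - 81*g^3 + 324*g
(5) = 6.7056*q^4 - 6.3236*q^3 + 7.1306*q^2 - 6.4863*q + 0.3114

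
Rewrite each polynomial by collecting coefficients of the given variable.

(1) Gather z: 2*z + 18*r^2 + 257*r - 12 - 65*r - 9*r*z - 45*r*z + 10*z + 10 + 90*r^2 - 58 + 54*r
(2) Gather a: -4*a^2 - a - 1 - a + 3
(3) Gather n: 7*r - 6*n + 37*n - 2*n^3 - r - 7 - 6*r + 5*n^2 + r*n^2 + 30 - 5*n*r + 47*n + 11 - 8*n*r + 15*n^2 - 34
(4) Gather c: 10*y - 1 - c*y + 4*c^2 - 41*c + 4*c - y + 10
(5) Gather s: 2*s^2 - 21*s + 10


(1) = 108*r^2 + 246*r + z*(12 - 54*r) - 60
(2) = -4*a^2 - 2*a + 2
(3) = -2*n^3 + n^2*(r + 20) + n*(78 - 13*r)
(4) = 4*c^2 + c*(-y - 37) + 9*y + 9
(5) = 2*s^2 - 21*s + 10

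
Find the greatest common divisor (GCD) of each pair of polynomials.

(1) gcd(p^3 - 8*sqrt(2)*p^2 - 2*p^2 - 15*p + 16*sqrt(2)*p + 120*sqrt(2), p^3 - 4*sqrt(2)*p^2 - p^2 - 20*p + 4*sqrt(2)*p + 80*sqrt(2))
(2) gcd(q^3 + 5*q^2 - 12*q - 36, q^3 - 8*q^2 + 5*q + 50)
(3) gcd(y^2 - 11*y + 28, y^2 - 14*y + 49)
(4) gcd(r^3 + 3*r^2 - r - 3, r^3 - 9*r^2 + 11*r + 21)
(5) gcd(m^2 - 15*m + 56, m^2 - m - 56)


(1) = p - 5
(2) = gcd((q - 3)*(q + 2)*(q + 6), (q - 5)^2*(q + 2)) = q + 2
(3) = gcd((y - 7)*(y - 4), (y - 7)^2) = y - 7
(4) = gcd((r - 1)*(r + 1)*(r + 3), (r - 7)*(r - 3)*(r + 1)) = r + 1
(5) = gcd((m - 8)*(m - 7), (m - 8)*(m + 7)) = m - 8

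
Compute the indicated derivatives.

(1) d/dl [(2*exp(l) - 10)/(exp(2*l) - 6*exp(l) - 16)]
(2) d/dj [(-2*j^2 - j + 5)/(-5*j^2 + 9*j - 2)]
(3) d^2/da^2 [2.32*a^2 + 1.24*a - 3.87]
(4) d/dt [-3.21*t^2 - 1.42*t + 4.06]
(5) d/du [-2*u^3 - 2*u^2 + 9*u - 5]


(1) = 2*(-2*(exp(l) - 5)*(exp(l) - 3) + exp(2*l) - 6*exp(l) - 16)*exp(l)/(-exp(2*l) + 6*exp(l) + 16)^2
(2) = (-23*j^2 + 58*j - 43)/(25*j^4 - 90*j^3 + 101*j^2 - 36*j + 4)
(3) = 4.64000000000000
(4) = -6.42*t - 1.42
(5) = -6*u^2 - 4*u + 9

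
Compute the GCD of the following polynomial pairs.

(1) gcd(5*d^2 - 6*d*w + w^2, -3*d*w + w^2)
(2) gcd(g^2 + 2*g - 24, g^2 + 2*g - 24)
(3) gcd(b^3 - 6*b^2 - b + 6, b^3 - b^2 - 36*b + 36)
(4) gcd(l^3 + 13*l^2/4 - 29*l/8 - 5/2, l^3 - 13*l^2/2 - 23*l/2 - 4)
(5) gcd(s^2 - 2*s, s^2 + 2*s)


(1) = gcd((-5*d + w)*(-d + w), w*(-3*d + w)) = 1
(2) = gcd((g - 4)*(g + 6), (g - 4)*(g + 6)) = g^2 + 2*g - 24
(3) = gcd((b - 6)*(b - 1)*(b + 1), (b - 6)*(b - 1)*(b + 6)) = b^2 - 7*b + 6
(4) = gcd((l - 5/4)*(l + 1/2)*(l + 4), (l - 8)*(l + 1/2)*(l + 1)) = l + 1/2
(5) = s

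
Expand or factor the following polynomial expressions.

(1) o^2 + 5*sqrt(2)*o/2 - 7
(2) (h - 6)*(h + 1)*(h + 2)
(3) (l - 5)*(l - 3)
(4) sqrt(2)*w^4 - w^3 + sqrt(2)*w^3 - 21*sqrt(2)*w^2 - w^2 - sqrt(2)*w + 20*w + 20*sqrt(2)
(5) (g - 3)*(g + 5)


(1) = (o - sqrt(2))*(o + 7*sqrt(2)/2)
(2) = h^3 - 3*h^2 - 16*h - 12
(3) = l^2 - 8*l + 15
(4) = (w - 4)*(w + 5)*(w - sqrt(2))*(sqrt(2)*w + 1)
(5) = g^2 + 2*g - 15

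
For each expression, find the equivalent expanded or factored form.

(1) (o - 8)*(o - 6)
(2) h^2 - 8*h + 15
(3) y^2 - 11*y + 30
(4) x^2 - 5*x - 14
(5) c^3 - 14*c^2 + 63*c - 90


(1) = o^2 - 14*o + 48
(2) = (h - 5)*(h - 3)
(3) = (y - 6)*(y - 5)
(4) = (x - 7)*(x + 2)
(5) = (c - 6)*(c - 5)*(c - 3)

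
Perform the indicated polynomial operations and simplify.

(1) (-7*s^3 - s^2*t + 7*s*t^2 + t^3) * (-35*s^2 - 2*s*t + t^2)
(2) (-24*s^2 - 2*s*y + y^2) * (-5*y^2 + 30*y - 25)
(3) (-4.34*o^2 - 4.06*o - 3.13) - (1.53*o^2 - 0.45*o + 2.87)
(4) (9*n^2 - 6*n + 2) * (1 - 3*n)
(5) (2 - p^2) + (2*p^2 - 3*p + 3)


(1) = 245*s^5 + 49*s^4*t - 250*s^3*t^2 - 50*s^2*t^3 + 5*s*t^4 + t^5
(2) = 120*s^2*y^2 - 720*s^2*y + 600*s^2 + 10*s*y^3 - 60*s*y^2 + 50*s*y - 5*y^4 + 30*y^3 - 25*y^2
(3) = -5.87*o^2 - 3.61*o - 6.0
(4) = -27*n^3 + 27*n^2 - 12*n + 2
(5) = p^2 - 3*p + 5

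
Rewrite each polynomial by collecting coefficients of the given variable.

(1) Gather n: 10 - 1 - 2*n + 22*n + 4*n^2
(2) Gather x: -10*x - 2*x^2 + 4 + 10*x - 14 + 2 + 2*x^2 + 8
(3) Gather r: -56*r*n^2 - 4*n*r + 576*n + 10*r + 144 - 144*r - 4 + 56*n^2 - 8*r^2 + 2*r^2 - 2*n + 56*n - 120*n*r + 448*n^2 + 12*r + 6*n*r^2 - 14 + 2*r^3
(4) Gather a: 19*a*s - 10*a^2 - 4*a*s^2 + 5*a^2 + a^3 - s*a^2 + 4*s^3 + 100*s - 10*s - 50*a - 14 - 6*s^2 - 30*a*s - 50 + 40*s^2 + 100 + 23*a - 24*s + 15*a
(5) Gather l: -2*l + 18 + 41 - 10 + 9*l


(1) = 4*n^2 + 20*n + 9
(2) = 0
(3) = 504*n^2 + 630*n + 2*r^3 + r^2*(6*n - 6) + r*(-56*n^2 - 124*n - 122) + 126
(4) = a^3 + a^2*(-s - 5) + a*(-4*s^2 - 11*s - 12) + 4*s^3 + 34*s^2 + 66*s + 36
(5) = 7*l + 49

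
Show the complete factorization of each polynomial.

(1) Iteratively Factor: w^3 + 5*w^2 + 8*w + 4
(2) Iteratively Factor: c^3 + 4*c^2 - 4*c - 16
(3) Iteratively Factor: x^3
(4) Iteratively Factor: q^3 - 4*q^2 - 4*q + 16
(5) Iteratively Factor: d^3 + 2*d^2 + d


(1) = (w + 1)*(w^2 + 4*w + 4) = (w + 1)*(w + 2)*(w + 2)
(2) = (c - 2)*(c^2 + 6*c + 8) = (c - 2)*(c + 2)*(c + 4)
(3) = (x)*(x^2) = x^2*(x)
(4) = (q + 2)*(q^2 - 6*q + 8) = (q - 2)*(q + 2)*(q - 4)
(5) = (d)*(d^2 + 2*d + 1) = d*(d + 1)*(d + 1)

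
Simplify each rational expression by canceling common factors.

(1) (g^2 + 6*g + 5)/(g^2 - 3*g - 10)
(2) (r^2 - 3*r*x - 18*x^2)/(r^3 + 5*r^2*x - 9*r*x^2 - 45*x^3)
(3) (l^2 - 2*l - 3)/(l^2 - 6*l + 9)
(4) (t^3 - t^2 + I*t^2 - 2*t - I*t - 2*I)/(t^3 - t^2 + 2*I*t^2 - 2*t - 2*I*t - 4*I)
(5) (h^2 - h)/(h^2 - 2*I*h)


(1) = (g^2 + 6*g + 5)/(g^2 - 3*g - 10)
(2) = (-r + 6*x)/(-r^2 - 2*r*x + 15*x^2)
(3) = (l + 1)/(l - 3)
(4) = (t + I)/(t + 2*I)
(5) = (h - 1)/(h - 2*I)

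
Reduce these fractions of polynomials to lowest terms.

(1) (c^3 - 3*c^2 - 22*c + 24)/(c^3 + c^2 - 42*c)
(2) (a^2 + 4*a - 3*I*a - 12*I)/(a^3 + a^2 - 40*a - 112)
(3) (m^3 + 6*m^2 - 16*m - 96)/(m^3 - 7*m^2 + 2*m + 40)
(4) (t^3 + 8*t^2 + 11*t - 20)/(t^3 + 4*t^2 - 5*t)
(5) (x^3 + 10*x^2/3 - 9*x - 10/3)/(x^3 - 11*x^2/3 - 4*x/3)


(1) = (c^2 + 3*c - 4)/(c^2 + 7*c)
(2) = (a - 3*I)/(a^2 - 3*a - 28)
(3) = (m^2 + 10*m + 24)/(m^2 - 3*m - 10)
(4) = (t + 4)/t
(5) = (x^2 + 3*x - 10)/(x^2 - 4*x)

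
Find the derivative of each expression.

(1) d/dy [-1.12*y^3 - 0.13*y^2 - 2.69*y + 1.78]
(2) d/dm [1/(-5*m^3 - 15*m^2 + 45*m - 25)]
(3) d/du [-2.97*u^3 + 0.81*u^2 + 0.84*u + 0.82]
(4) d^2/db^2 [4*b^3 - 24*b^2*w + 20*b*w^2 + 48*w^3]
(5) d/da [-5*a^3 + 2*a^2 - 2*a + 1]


(1) = -3.36*y^2 - 0.26*y - 2.69
(2) = 3*(m^2 + 2*m - 3)/(5*(m^3 + 3*m^2 - 9*m + 5)^2)
(3) = -8.91*u^2 + 1.62*u + 0.84
(4) = 24*b - 48*w
(5) = -15*a^2 + 4*a - 2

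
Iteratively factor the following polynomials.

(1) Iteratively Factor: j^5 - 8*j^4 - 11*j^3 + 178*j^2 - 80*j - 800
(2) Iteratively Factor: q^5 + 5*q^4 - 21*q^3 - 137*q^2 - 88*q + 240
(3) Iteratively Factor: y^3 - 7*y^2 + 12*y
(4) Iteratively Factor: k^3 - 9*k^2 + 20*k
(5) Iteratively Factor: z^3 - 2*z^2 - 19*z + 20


(1) = (j - 5)*(j^4 - 3*j^3 - 26*j^2 + 48*j + 160) = (j - 5)*(j + 2)*(j^3 - 5*j^2 - 16*j + 80) = (j - 5)*(j - 4)*(j + 2)*(j^2 - j - 20) = (j - 5)*(j - 4)*(j + 2)*(j + 4)*(j - 5)
(2) = (q + 4)*(q^4 + q^3 - 25*q^2 - 37*q + 60) = (q - 5)*(q + 4)*(q^3 + 6*q^2 + 5*q - 12) = (q - 5)*(q + 3)*(q + 4)*(q^2 + 3*q - 4) = (q - 5)*(q - 1)*(q + 3)*(q + 4)*(q + 4)
(3) = (y)*(y^2 - 7*y + 12) = y*(y - 3)*(y - 4)
(4) = (k)*(k^2 - 9*k + 20) = k*(k - 5)*(k - 4)
(5) = (z + 4)*(z^2 - 6*z + 5) = (z - 1)*(z + 4)*(z - 5)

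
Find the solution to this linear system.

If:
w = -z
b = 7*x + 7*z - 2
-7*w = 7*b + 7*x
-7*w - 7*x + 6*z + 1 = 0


Then:
b = -13/73
w = -3/73
x = 16/73
z = 3/73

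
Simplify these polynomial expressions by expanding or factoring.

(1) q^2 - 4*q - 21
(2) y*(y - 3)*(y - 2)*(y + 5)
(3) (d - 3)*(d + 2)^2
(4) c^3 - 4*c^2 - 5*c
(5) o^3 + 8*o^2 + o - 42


(1) = (q - 7)*(q + 3)
(2) = y^4 - 19*y^2 + 30*y
(3) = d^3 + d^2 - 8*d - 12
(4) = c*(c - 5)*(c + 1)
(5) = (o - 2)*(o + 3)*(o + 7)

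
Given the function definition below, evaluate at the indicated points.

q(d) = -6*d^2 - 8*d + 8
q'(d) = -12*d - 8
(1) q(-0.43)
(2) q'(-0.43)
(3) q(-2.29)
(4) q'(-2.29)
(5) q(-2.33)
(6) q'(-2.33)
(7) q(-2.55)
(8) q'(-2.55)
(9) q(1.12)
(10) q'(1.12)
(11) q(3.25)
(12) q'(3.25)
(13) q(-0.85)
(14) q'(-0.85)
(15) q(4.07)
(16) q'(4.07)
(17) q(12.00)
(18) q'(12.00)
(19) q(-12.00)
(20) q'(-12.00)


(1) = 10.33
(2) = -2.84
(3) = -5.14
(4) = 19.48
(5) = -5.93
(6) = 19.96
(7) = -10.62
(8) = 22.60
(9) = -8.49
(10) = -21.44
(11) = -81.38
(12) = -47.00
(13) = 10.47
(14) = 2.20
(15) = -123.95
(16) = -56.84
(17) = -952.00
(18) = -152.00
(19) = -760.00
(20) = 136.00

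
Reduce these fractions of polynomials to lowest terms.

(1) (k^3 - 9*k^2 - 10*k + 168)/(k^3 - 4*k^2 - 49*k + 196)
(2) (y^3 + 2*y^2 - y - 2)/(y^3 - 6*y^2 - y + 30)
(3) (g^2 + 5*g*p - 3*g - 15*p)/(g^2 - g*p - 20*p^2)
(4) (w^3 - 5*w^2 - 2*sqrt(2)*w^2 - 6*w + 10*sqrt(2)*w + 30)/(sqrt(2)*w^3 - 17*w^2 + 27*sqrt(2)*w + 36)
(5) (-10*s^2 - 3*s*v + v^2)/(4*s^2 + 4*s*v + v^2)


(1) = (k^2 - 2*k - 24)/(k^2 + 3*k - 28)
(2) = (y^2 - 1)/(y^2 - 8*y + 15)
(3) = (-g^2 - 5*g*p + 3*g + 15*p)/(-g^2 + g*p + 20*p^2)
(4) = (w^2 + w*(-5 + sqrt(2)) - 5*sqrt(2))/(sqrt(2)*w^2 - 11*w - 6*sqrt(2))
(5) = (-5*s + v)/(2*s + v)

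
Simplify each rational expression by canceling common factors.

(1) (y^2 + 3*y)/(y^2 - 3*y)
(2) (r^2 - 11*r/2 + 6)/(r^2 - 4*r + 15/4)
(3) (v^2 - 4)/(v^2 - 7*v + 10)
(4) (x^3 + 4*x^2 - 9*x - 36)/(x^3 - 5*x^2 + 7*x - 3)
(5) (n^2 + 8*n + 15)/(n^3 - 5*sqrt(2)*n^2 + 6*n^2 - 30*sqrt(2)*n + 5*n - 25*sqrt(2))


(1) = (y + 3)/(y - 3)
(2) = (2*r - 8)/(2*r - 5)
(3) = (v + 2)/(v - 5)
(4) = (x^2 + 7*x + 12)/(x^2 - 2*x + 1)
(5) = (n + 3)/(n^2 + n*(1 - 5*sqrt(2)) - 5*sqrt(2))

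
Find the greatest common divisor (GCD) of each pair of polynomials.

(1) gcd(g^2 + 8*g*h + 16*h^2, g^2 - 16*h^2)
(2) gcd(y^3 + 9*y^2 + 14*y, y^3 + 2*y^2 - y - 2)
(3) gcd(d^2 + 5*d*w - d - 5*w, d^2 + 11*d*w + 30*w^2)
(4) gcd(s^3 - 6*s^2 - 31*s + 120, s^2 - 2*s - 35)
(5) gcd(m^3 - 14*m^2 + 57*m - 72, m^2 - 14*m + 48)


(1) = gcd((g + 4*h)^2, (g - 4*h)*(g + 4*h)) = g + 4*h
(2) = gcd(y*(y + 2)*(y + 7), (y - 1)*(y + 1)*(y + 2)) = y + 2
(3) = d + 5*w
(4) = s + 5
(5) = m - 8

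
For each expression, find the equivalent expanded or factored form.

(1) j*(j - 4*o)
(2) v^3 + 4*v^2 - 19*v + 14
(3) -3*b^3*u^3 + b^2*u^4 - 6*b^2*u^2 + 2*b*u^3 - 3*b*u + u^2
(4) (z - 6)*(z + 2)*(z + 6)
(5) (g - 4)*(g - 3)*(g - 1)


(1) = j^2 - 4*j*o
(2) = (v - 2)*(v - 1)*(v + 7)
(3) = u*(-3*b + u)*(b*u + 1)^2
(4) = z^3 + 2*z^2 - 36*z - 72
(5) = g^3 - 8*g^2 + 19*g - 12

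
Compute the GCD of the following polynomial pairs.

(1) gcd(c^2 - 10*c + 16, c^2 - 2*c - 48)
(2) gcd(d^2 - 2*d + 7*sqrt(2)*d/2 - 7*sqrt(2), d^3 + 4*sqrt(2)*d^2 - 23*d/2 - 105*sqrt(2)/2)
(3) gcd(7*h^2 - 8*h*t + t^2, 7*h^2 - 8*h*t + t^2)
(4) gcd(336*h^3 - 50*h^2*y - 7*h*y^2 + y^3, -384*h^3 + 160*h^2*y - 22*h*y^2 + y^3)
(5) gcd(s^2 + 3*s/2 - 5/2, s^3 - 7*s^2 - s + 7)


(1) = c - 8
(2) = d + 7*sqrt(2)/2
(3) = 7*h^2 - 8*h*t + t^2
(4) = gcd((-8*h + y)*(-6*h + y)*(7*h + y), (-8*h + y)^2*(-6*h + y)) = 48*h^2 - 14*h*y + y^2
(5) = gcd((s - 1)*(s + 5/2), (s - 7)*(s - 1)*(s + 1)) = s - 1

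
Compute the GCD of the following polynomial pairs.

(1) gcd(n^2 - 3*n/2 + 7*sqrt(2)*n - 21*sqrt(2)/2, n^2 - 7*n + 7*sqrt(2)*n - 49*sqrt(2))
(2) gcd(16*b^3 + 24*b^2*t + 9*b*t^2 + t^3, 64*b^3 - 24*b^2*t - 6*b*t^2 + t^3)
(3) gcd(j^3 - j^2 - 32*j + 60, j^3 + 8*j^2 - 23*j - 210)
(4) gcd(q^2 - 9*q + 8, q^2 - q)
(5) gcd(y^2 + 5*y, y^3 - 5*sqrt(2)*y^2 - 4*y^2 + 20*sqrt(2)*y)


(1) = n + 7*sqrt(2)
(2) = gcd((b + t)*(4*b + t)^2, (-8*b + t)*(-2*b + t)*(4*b + t)) = 4*b + t
(3) = j^2 + j - 30
(4) = q - 1
(5) = gcd(y*(y + 5), y*(y - 4)*(y - 5*sqrt(2))) = y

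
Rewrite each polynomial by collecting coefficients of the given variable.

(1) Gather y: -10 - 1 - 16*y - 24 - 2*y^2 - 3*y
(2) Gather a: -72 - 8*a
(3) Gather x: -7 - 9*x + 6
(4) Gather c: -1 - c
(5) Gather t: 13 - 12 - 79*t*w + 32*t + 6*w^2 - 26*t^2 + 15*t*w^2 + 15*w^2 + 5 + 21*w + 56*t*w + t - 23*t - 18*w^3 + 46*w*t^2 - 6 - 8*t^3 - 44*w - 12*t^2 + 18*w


(1) = -2*y^2 - 19*y - 35
(2) = -8*a - 72
(3) = -9*x - 1
(4) = -c - 1
(5) = -8*t^3 + t^2*(46*w - 38) + t*(15*w^2 - 23*w + 10) - 18*w^3 + 21*w^2 - 5*w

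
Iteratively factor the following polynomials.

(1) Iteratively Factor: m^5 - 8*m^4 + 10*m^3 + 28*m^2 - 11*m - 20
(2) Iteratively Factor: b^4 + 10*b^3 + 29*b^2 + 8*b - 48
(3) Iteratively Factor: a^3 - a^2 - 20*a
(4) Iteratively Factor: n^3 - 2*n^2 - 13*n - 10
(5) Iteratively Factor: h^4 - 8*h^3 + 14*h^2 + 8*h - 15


(1) = (m - 4)*(m^4 - 4*m^3 - 6*m^2 + 4*m + 5) = (m - 4)*(m + 1)*(m^3 - 5*m^2 - m + 5) = (m - 4)*(m - 1)*(m + 1)*(m^2 - 4*m - 5) = (m - 4)*(m - 1)*(m + 1)^2*(m - 5)
(2) = (b - 1)*(b^3 + 11*b^2 + 40*b + 48) = (b - 1)*(b + 4)*(b^2 + 7*b + 12) = (b - 1)*(b + 4)^2*(b + 3)
(3) = (a - 5)*(a^2 + 4*a) = a*(a - 5)*(a + 4)
(4) = (n + 2)*(n^2 - 4*n - 5) = (n - 5)*(n + 2)*(n + 1)
(5) = (h - 5)*(h^3 - 3*h^2 - h + 3) = (h - 5)*(h + 1)*(h^2 - 4*h + 3) = (h - 5)*(h - 3)*(h + 1)*(h - 1)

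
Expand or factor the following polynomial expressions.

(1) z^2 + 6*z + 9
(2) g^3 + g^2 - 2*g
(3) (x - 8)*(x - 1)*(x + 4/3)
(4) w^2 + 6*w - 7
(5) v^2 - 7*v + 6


(1) = (z + 3)^2
(2) = g*(g - 1)*(g + 2)
(3) = x^3 - 23*x^2/3 - 4*x + 32/3
(4) = (w - 1)*(w + 7)
(5) = (v - 6)*(v - 1)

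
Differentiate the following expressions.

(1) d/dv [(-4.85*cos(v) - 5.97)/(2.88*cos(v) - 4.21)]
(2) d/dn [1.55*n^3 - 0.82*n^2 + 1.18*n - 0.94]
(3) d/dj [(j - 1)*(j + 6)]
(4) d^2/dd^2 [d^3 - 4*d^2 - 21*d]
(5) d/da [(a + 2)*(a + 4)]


(1) = -37.6121*sin(v)/(2.88*cos(v) - 4.21)^2
(2) = 4.65*n^2 - 1.64*n + 1.18
(3) = 2*j + 5
(4) = 6*d - 8
(5) = 2*a + 6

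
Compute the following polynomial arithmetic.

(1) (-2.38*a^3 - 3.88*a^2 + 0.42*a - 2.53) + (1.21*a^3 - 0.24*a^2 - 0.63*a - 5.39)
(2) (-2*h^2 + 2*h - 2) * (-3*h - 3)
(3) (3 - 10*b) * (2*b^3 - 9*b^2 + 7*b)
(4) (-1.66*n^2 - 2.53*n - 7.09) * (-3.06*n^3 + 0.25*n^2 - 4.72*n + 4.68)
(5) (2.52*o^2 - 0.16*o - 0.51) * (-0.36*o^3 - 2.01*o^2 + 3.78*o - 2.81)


(1) = -1.17*a^3 - 4.12*a^2 - 0.21*a - 7.92
(2) = 6*h^3 + 6
(3) = -20*b^4 + 96*b^3 - 97*b^2 + 21*b
(4) = 5.0796*n^5 + 7.3268*n^4 + 28.8981*n^3 + 2.4003*n^2 + 21.6244*n - 33.1812
(5) = -0.9072*o^5 - 5.0076*o^4 + 10.0308*o^3 - 6.6609*o^2 - 1.4782*o + 1.4331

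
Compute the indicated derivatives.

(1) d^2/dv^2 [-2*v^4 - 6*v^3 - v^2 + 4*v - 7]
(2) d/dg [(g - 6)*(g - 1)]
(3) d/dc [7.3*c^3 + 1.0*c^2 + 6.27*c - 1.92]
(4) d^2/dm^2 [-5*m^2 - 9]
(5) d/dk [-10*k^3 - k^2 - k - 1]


(1) = -24*v^2 - 36*v - 2
(2) = 2*g - 7
(3) = 21.9*c^2 + 2.0*c + 6.27
(4) = -10
(5) = -30*k^2 - 2*k - 1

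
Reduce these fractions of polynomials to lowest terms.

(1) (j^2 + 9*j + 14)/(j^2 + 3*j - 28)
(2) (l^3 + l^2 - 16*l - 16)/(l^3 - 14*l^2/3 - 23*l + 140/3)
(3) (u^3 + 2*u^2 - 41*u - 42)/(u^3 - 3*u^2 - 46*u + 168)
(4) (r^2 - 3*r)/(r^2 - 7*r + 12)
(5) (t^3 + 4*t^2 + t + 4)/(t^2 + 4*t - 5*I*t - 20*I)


(1) = (j + 2)/(j - 4)
(2) = (3*l^2 - 9*l - 12)/(3*l^2 - 26*l + 35)
(3) = (u + 1)/(u - 4)
(4) = r/(r - 4)
(5) = (t^2 + 1)/(t - 5*I)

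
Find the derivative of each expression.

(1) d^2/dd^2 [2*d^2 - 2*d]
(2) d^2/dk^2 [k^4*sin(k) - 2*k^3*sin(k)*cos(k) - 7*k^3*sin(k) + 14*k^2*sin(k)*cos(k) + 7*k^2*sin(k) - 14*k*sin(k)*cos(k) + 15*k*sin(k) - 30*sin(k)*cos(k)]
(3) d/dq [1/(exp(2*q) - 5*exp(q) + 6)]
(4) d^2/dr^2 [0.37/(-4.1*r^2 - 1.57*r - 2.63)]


(1) = 4
(2) = -k^4*sin(k) + 7*k^3*sin(k) + 4*k^3*sin(2*k) + 8*k^3*cos(k) + 5*k^2*sin(k) - 28*k^2*sin(2*k) - 42*k^2*cos(k) - 12*k^2*cos(2*k) - 57*k*sin(k) + 22*k*sin(2*k) + 28*k*cos(k) + 56*k*cos(2*k) + 14*sin(k) + 74*sin(2*k) + 30*cos(k) - 28*cos(2*k)
(3) = (5 - 2*exp(q))*exp(q)/(exp(2*q) - 5*exp(q) + 6)^2
(4) = (12.4394*r^2 + 4.76338*r - 0.37*(8.2*r + 1.57)*(16.4*r + 3.14) + 7.97942)/(4.1*r^2 + 1.57*r + 2.63)^3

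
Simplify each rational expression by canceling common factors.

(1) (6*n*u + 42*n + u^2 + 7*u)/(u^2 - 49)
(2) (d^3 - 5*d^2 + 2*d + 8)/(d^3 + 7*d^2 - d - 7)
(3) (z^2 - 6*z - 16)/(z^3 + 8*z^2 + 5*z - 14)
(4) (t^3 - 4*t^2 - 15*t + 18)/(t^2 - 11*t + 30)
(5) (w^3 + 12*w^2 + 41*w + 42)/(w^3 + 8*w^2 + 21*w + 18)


(1) = (6*n + u)/(u - 7)
(2) = (d^2 - 6*d + 8)/(d^2 + 6*d - 7)
(3) = (z - 8)/(z^2 + 6*z - 7)
(4) = (t^2 + 2*t - 3)/(t - 5)
(5) = (w + 7)/(w + 3)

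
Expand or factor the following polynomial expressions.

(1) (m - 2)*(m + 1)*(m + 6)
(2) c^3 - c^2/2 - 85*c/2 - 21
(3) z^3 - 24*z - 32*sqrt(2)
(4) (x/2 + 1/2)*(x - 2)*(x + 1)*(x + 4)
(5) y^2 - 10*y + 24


(1) = m^3 + 5*m^2 - 8*m - 12
(2) = (c - 7)*(c + 1/2)*(c + 6)
(3) = (z - 4*sqrt(2))*(z + 2*sqrt(2))^2
(4) = x^4/2 + 2*x^3 - 3*x^2/2 - 7*x - 4
(5) = (y - 6)*(y - 4)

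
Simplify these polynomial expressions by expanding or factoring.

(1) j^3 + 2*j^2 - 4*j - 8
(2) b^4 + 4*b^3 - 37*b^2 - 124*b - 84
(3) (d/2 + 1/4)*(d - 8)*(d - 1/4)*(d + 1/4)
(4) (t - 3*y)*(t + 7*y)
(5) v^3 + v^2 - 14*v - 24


(1) = (j - 2)*(j + 2)^2
(2) = (b - 6)*(b + 1)*(b + 2)*(b + 7)
(3) = d^4/2 - 15*d^3/4 - 65*d^2/32 + 15*d/64 + 1/8
(4) = t^2 + 4*t*y - 21*y^2
(5) = (v - 4)*(v + 2)*(v + 3)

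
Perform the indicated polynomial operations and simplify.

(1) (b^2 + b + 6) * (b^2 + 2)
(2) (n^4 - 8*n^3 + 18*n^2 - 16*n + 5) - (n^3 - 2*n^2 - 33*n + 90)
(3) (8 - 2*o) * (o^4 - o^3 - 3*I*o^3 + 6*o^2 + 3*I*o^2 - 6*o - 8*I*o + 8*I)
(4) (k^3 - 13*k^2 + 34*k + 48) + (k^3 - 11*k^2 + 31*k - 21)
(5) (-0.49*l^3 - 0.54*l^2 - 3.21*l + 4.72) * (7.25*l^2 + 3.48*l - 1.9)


(1) = b^4 + b^3 + 8*b^2 + 2*b + 12
(2) = n^4 - 9*n^3 + 20*n^2 + 17*n - 85
(3) = -2*o^5 + 10*o^4 + 6*I*o^4 - 20*o^3 - 30*I*o^3 + 60*o^2 + 40*I*o^2 - 48*o - 80*I*o + 64*I
(4) = 2*k^3 - 24*k^2 + 65*k + 27
(5) = -3.5525*l^5 - 5.6202*l^4 - 24.2207*l^3 + 24.0752*l^2 + 22.5246*l - 8.968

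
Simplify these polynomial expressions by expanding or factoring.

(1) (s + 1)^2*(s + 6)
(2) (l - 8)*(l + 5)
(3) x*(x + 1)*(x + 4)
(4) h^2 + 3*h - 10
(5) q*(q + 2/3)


(1) = s^3 + 8*s^2 + 13*s + 6
(2) = l^2 - 3*l - 40
(3) = x^3 + 5*x^2 + 4*x
(4) = (h - 2)*(h + 5)
(5) = q^2 + 2*q/3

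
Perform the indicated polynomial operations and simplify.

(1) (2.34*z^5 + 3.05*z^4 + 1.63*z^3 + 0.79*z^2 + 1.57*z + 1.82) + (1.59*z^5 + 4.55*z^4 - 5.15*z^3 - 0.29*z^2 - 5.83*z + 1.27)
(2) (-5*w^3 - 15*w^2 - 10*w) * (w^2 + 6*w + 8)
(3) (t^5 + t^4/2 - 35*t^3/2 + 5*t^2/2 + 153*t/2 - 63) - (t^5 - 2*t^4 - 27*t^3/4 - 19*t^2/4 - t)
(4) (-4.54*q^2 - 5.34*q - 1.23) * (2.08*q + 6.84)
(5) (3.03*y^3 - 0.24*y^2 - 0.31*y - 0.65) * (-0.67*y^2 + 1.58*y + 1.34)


(1) = 3.93*z^5 + 7.6*z^4 - 3.52*z^3 + 0.5*z^2 - 4.26*z + 3.09
(2) = -5*w^5 - 45*w^4 - 140*w^3 - 180*w^2 - 80*w
(3) = 5*t^4/2 - 43*t^3/4 + 29*t^2/4 + 155*t/2 - 63
(4) = -9.4432*q^3 - 42.1608*q^2 - 39.084*q - 8.4132
(5) = -2.0301*y^5 + 4.9482*y^4 + 3.8887*y^3 - 0.3759*y^2 - 1.4424*y - 0.871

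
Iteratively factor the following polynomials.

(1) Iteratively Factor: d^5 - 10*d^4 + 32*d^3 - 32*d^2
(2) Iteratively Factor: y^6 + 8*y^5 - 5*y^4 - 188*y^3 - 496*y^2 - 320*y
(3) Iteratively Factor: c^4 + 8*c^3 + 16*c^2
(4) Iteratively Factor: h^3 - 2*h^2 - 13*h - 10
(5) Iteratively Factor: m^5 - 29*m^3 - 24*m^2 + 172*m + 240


(1) = (d - 4)*(d^4 - 6*d^3 + 8*d^2) = (d - 4)*(d - 2)*(d^3 - 4*d^2) = (d - 4)^2*(d - 2)*(d^2) = d*(d - 4)^2*(d - 2)*(d)
(2) = (y - 5)*(y^5 + 13*y^4 + 60*y^3 + 112*y^2 + 64*y) = (y - 5)*(y + 4)*(y^4 + 9*y^3 + 24*y^2 + 16*y) = (y - 5)*(y + 4)^2*(y^3 + 5*y^2 + 4*y) = y*(y - 5)*(y + 4)^2*(y^2 + 5*y + 4) = y*(y - 5)*(y + 1)*(y + 4)^2*(y + 4)
(3) = (c + 4)*(c^3 + 4*c^2) = c*(c + 4)*(c^2 + 4*c) = c*(c + 4)^2*(c)
(4) = (h + 1)*(h^2 - 3*h - 10) = (h - 5)*(h + 1)*(h + 2)
(5) = (m + 2)*(m^4 - 2*m^3 - 25*m^2 + 26*m + 120) = (m + 2)*(m + 4)*(m^3 - 6*m^2 - m + 30) = (m - 5)*(m + 2)*(m + 4)*(m^2 - m - 6) = (m - 5)*(m + 2)^2*(m + 4)*(m - 3)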